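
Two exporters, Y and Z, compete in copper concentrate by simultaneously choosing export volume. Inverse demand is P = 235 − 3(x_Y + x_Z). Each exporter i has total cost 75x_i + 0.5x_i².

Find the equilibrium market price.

139

Exporter Y's profit: π = x_Y(235 − 3(x_Y + x_Z)) − 75x_Y − 0.5x_Y².
∂π/∂x_Y = 160 − 7x_Y − 3x_Z = 0, so x_Y = 160/7 − (3/7)x_Z.
The game is symmetric, so in equilibrium x_Z = x_Y: the reaction function gives (10/7)x_Y = 160/7, hence x_Y = 16.
Equilibrium price: P = 235 − 3·32 = 139.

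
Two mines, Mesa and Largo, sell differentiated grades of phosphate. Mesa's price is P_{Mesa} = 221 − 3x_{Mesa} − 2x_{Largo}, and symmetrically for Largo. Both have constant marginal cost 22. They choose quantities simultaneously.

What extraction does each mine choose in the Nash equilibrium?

24.875

Mine Mesa's profit: π = x_{Mesa}(221 − 3x_{Mesa} − 2x_{Largo}) − 22x_{Mesa}.
∂π/∂x_{Mesa} = 199 − 6x_{Mesa} − 2x_{Largo} = 0 ⇒ x_{Mesa} = 199/6 − (1/3)x_{Largo}.
Setting x_{Mesa} = x_{Largo} in the reaction function: x_{Mesa} = 199/6 − (1/3)x_{Mesa}, so x_{Mesa} = (199/6) / (4/3) = 24.875.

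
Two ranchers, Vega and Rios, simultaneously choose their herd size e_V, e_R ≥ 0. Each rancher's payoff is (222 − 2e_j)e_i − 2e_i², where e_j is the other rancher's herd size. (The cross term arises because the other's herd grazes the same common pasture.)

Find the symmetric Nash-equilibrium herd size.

Vega's payoff is (222 − 2e_R)e_V − 2e_V².
∂π/∂e_V = 222 − 2e_R − 4e_V = 0, so e_V = 55.5 − 0.5e_R.
The game is symmetric, so in equilibrium e_R = e_V: the reaction function gives 1.5e_V = 55.5, hence e_V = 37.

37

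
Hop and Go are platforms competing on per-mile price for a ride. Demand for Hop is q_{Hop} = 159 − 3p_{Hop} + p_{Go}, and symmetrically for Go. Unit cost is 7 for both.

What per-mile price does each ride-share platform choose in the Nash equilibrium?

Hop's profit: π = (p_{Hop} − 7)(159 − 3p_{Hop} + p_{Go}).
∂π/∂p_{Hop} = 180 − 6p_{Hop} + p_{Go} = 0 ⇒ p_{Hop} = 30 + (1/6)p_{Go}.
By symmetry p_{Go} = p_{Hop}; substituting into the reaction function, (5/6)p_{Hop} = 30 and p_{Hop} = 36.

36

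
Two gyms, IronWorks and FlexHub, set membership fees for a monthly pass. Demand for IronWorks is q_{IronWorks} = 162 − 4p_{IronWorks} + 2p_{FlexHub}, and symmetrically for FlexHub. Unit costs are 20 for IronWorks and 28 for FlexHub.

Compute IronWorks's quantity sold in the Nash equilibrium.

85.6

IronWorks's profit: π = (p_{IronWorks} − 20)(162 − 4p_{IronWorks} + 2p_{FlexHub}).
∂π/∂p_{IronWorks} = 242 − 8p_{IronWorks} + 2p_{FlexHub} = 0 ⇒ p_{IronWorks} = 30.25 + 0.25p_{FlexHub}.
Similarly p_{FlexHub} = 34.25 + 0.25p_{IronWorks}.
Solving the two reaction functions simultaneously: (1 − (0.25)(0.25))p_{IronWorks} = 30.25 + 0.25·34.25, so 0.9375p_{IronWorks} = 38.8125 and p_{IronWorks} = 41.4.
Then p_{FlexHub} = 34.25 + 0.25·41.4 = 44.6.
q_{IronWorks} = 162 − 4·41.4 + 2·44.6 = 85.6.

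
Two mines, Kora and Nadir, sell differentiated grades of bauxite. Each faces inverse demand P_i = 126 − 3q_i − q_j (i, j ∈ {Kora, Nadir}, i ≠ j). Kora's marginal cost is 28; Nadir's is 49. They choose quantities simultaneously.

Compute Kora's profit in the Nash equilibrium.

639.48

Mine Kora's profit: π = q_{Kora}(126 − 3q_{Kora} − q_{Nadir}) − 28q_{Kora}.
∂π/∂q_{Kora} = 98 − 6q_{Kora} − q_{Nadir} = 0 ⇒ q_{Kora} = 49/3 − (1/6)q_{Nadir}.
Similarly q_{Nadir} = 77/6 − (1/6)q_{Kora}.
Solving the two reaction functions simultaneously: (1 − (−1/6)(−1/6))q_{Kora} = 49/3 − (1/6)·(77/6), so (35/36)q_{Kora} = 511/36 and q_{Kora} = 14.6.
Then q_{Nadir} = 77/6 − (1/6)·14.6 = 10.4.
P_{Kora} = 126 − 3·14.6 − 10.4 = 71.8.
Profit = (71.8 − 28)·14.6 = 639.48.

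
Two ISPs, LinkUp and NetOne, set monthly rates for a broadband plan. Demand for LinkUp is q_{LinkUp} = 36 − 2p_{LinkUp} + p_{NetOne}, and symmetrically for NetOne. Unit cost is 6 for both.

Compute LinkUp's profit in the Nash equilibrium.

LinkUp's profit: π = (p_{LinkUp} − 6)(36 − 2p_{LinkUp} + p_{NetOne}).
∂π/∂p_{LinkUp} = 48 − 4p_{LinkUp} + p_{NetOne} = 0 ⇒ p_{LinkUp} = 12 + 0.25p_{NetOne}.
By symmetry p_{NetOne} = p_{LinkUp}; substituting into the reaction function, 0.75p_{LinkUp} = 12 and p_{LinkUp} = 16.
q_{LinkUp} = 36 − 2·16 + 16 = 20.
Profit = (16 − 6)·20 = 200.

200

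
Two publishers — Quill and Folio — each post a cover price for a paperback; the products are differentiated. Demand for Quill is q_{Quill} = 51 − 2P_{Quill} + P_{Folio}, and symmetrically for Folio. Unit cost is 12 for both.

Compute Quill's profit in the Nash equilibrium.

Quill's profit: π = (P_{Quill} − 12)(51 − 2P_{Quill} + P_{Folio}).
∂π/∂P_{Quill} = 75 − 4P_{Quill} + P_{Folio} = 0 ⇒ P_{Quill} = 18.75 + 0.25P_{Folio}.
Setting P_{Quill} = P_{Folio} in the reaction function: P_{Quill} = 18.75 + 0.25P_{Quill}, so P_{Quill} = 18.75 / 0.75 = 25.
q_{Quill} = 51 − 2·25 + 25 = 26.
Profit = (25 − 12)·26 = 338.

338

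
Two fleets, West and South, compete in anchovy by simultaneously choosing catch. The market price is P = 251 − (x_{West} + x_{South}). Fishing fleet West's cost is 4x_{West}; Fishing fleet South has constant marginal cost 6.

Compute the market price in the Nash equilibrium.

Fishing fleet West's profit: π = x_{West}(251 − (x_{West} + x_{South})) − 4x_{West}.
∂π/∂x_{West} = 247 − 2x_{West} − x_{South} = 0, so x_{West} = 123.5 − 0.5x_{South}.
By the same steps for South: x_{South} = 122.5 − 0.5x_{West}.
Substituting the second reaction function into the first: x_{West} = 123.5 − 0.5(122.5 − 0.5x_{West}), which gives 0.75x_{West} = 62.25 ⇒ x_{West} = 83.
Then x_{South} = 122.5 − 0.5·83 = 81.
Equilibrium price: P = 251 − 164 = 87.

87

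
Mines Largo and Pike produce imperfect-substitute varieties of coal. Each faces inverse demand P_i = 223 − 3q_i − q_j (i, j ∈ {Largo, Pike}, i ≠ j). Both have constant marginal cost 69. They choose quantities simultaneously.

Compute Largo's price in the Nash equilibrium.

135

Mine Largo's profit: π = q_{Largo}(223 − 3q_{Largo} − q_{Pike}) − 69q_{Largo}.
∂π/∂q_{Largo} = 154 − 6q_{Largo} − q_{Pike} = 0 ⇒ q_{Largo} = 77/3 − (1/6)q_{Pike}.
By symmetry q_{Pike} = q_{Largo}; substituting into the reaction function, (7/6)q_{Largo} = 77/3 and q_{Largo} = 22.
P_{Largo} = 223 − 3·22 − 22 = 135.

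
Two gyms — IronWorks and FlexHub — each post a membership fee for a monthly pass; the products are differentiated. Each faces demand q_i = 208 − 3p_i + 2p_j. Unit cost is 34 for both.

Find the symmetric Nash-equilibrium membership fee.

IronWorks's profit: π = (p_{IronWorks} − 34)(208 − 3p_{IronWorks} + 2p_{FlexHub}).
∂π/∂p_{IronWorks} = 310 − 6p_{IronWorks} + 2p_{FlexHub} = 0 ⇒ p_{IronWorks} = 155/3 + (1/3)p_{FlexHub}.
Setting p_{IronWorks} = p_{FlexHub} in the reaction function: p_{IronWorks} = 155/3 + (1/3)p_{IronWorks}, so p_{IronWorks} = (155/3) / (2/3) = 77.5.

77.5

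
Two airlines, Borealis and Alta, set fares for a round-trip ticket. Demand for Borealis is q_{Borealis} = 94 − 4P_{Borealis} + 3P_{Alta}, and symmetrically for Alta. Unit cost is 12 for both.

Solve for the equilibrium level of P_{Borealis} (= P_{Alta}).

28.4

Borealis's profit: π = (P_{Borealis} − 12)(94 − 4P_{Borealis} + 3P_{Alta}).
∂π/∂P_{Borealis} = 142 − 8P_{Borealis} + 3P_{Alta} = 0 ⇒ P_{Borealis} = 17.75 + 0.375P_{Alta}.
Setting P_{Borealis} = P_{Alta} in the reaction function: P_{Borealis} = 17.75 + 0.375P_{Borealis}, so P_{Borealis} = 17.75 / 0.625 = 28.4.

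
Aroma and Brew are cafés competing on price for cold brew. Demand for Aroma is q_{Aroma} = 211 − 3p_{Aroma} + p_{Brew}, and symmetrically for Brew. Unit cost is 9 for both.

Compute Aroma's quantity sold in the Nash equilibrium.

115.8

Aroma's profit: π = (p_{Aroma} − 9)(211 − 3p_{Aroma} + p_{Brew}).
∂π/∂p_{Aroma} = 238 − 6p_{Aroma} + p_{Brew} = 0 ⇒ p_{Aroma} = 119/3 + (1/6)p_{Brew}.
The game is symmetric, so in equilibrium p_{Brew} = p_{Aroma}: the reaction function gives (5/6)p_{Aroma} = 119/3, hence p_{Aroma} = 47.6.
q_{Aroma} = 211 − 3·47.6 + 47.6 = 115.8.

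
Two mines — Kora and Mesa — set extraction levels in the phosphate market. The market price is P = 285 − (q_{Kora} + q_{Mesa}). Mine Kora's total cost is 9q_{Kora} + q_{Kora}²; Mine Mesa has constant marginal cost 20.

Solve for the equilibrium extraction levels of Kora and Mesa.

Mine Kora's profit: π = q_{Kora}(285 − (q_{Kora} + q_{Mesa})) − 9q_{Kora} − q_{Kora}².
∂π/∂q_{Kora} = 276 − 4q_{Kora} − q_{Mesa} = 0, so q_{Kora} = 69 − 0.25q_{Mesa}.
For Mesa: ∂π/∂q_{Mesa} = 265 − 2q_{Mesa} − q_{Kora} = 0 ⇒ q_{Mesa} = 132.5 − 0.5q_{Kora}.
Solving the two reaction functions simultaneously: (1 − (−0.25)(−0.5))q_{Kora} = 69 − 0.25·132.5, so 0.875q_{Kora} = 35.875 and q_{Kora} = 41.
Then q_{Mesa} = 132.5 − 0.5·41 = 112.

41, 112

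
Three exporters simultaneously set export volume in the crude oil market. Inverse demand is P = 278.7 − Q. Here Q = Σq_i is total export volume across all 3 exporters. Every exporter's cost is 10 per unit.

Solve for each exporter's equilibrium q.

A representative exporter's profit is π_i = q_i(278.7 − Q) − 10q_i, with Q = q_i + Σ_{j≠i} q_j.
First-order condition: 268.7 − 2q_i − Σ_{j≠i} q_j = 0.
In a symmetric equilibrium every exporter chooses the same q, so Σ_{j≠i} q_j = 2q. The condition becomes 268.7 − 4q = 0, giving q = 268.7/4 = 67.175.

67.175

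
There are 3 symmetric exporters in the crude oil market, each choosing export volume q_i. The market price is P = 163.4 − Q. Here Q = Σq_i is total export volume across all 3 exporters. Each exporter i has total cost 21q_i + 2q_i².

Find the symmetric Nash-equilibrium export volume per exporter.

17.8

A representative exporter's profit is π_i = q_i(163.4 − Q) − 21q_i − 2q_i², with Q = q_i + Σ_{j≠i} q_j.
First-order condition: 142.4 − 6q_i − Σ_{j≠i} q_j = 0.
Imposing symmetry (q_j = q for all j) turns Σ_{j≠i} q_j into 2q, so 142.4 = 8q and q = 17.8.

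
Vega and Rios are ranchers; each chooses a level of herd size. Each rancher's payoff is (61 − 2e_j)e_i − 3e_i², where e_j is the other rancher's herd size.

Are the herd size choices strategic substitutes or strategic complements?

Vega's payoff is (61 − 2e_R)e_V − 3e_V².
∂π/∂e_V = 61 − 2e_R − 6e_V = 0, so e_V = 61/6 − (1/3)e_R.
The best-response slope de_V/de_R = −1/3 < 0: the reaction function is downward-sloping, so the choices are strategic substitutes.

strategic substitutes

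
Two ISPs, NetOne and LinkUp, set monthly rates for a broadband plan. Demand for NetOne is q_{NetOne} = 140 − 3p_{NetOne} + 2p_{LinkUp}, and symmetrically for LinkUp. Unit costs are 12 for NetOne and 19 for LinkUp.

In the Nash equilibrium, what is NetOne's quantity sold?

99.9375

NetOne's profit: π = (p_{NetOne} − 12)(140 − 3p_{NetOne} + 2p_{LinkUp}).
∂π/∂p_{NetOne} = 176 − 6p_{NetOne} + 2p_{LinkUp} = 0 ⇒ p_{NetOne} = 88/3 + (1/3)p_{LinkUp}.
Similarly p_{LinkUp} = 197/6 + (1/3)p_{NetOne}.
Substituting the second reaction function into the first: p_{NetOne} = 88/3 + (1/3)(197/6 + (1/3)p_{NetOne}), which gives (8/9)p_{NetOne} = 725/18 ⇒ p_{NetOne} = 45.3125.
Then p_{LinkUp} = 197/6 + (1/3)·45.3125 = 47.9375.
q_{NetOne} = 140 − 3·45.3125 + 2·47.9375 = 99.9375.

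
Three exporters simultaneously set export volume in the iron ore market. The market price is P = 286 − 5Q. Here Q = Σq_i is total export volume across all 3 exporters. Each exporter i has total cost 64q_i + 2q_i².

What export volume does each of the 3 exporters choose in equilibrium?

9.25

A representative exporter's profit is π_i = q_i(286 − 5Q) − 64q_i − 2q_i², with Q = q_i + Σ_{j≠i} q_j.
First-order condition: 222 − 14q_i − 5Σ_{j≠i} q_j = 0.
In a symmetric equilibrium every exporter chooses the same q, so Σ_{j≠i} q_j = 2q. The condition becomes 222 − 24q = 0, giving q = 222/24 = 9.25.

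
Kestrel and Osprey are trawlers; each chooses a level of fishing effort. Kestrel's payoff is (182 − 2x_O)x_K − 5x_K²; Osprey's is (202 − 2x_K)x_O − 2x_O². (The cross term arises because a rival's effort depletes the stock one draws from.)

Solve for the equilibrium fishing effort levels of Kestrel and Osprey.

9, 46

Expanding Kestrel's payoff: 182x_K − 2x_Ox_K − 5x_K².
∂π/∂x_K = 182 − 2x_O − 10x_K = 0, so x_K = 18.2 − 0.2x_O.
Likewise for Osprey: x_O = 50.5 − 0.5x_K.
Solving the two reaction functions simultaneously: (1 − (−0.2)(−0.5))x_K = 18.2 − 0.2·50.5, so 0.9x_K = 8.1 and x_K = 9.
Then x_O = 50.5 − 0.5·9 = 46.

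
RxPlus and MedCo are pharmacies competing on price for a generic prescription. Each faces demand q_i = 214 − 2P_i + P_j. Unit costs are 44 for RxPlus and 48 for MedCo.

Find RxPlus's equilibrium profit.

RxPlus's profit: π = (P_{RxPlus} − 44)(214 − 2P_{RxPlus} + P_{MedCo}).
∂π/∂P_{RxPlus} = 302 − 4P_{RxPlus} + P_{MedCo} = 0 ⇒ P_{RxPlus} = 75.5 + 0.25P_{MedCo}.
Similarly P_{MedCo} = 77.5 + 0.25P_{RxPlus}.
Substituting the second reaction function into the first: P_{RxPlus} = 75.5 + 0.25(77.5 + 0.25P_{RxPlus}), which gives 0.9375P_{RxPlus} = 94.875 ⇒ P_{RxPlus} = 101.2.
Then P_{MedCo} = 77.5 + 0.25·101.2 = 102.8.
q_{RxPlus} = 214 − 2·101.2 + 102.8 = 114.4.
Profit = (101.2 − 44)·114.4 = 6543.68.

6543.68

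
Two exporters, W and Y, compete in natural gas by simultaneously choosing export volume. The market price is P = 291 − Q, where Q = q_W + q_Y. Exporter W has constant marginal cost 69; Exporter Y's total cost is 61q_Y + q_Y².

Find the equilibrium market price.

Exporter W's profit: π = q_W(291 − (q_W + q_Y)) − 69q_W.
∂π/∂q_W = 222 − 2q_W − q_Y = 0, so q_W = 111 − 0.5q_Y.
For Y: ∂π/∂q_Y = 230 − 4q_Y − q_W = 0 ⇒ q_Y = 57.5 − 0.25q_W.
Solving the two reaction functions simultaneously: (1 − (−0.5)(−0.25))q_W = 111 − 0.5·57.5, so 0.875q_W = 82.25 and q_W = 94.
Then q_Y = 57.5 − 0.25·94 = 34.
Equilibrium price: P = 291 − 128 = 163.

163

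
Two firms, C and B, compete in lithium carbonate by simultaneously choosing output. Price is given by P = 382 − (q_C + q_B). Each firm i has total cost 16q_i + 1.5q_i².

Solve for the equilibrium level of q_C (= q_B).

61

Firm C's profit: π = q_C(382 − (q_C + q_B)) − 16q_C − 1.5q_C².
∂π/∂q_C = 366 − 5q_C − q_B = 0, so q_C = 73.2 − 0.2q_B.
By symmetry q_B = q_C; substituting into the reaction function, 1.2q_C = 73.2 and q_C = 61.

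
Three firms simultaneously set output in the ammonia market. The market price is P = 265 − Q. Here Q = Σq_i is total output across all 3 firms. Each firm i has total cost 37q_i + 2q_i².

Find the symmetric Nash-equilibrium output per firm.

28.5

A representative firm's profit is π_i = q_i(265 − Q) − 37q_i − 2q_i², with Q = q_i + Σ_{j≠i} q_j.
First-order condition: 228 − 6q_i − Σ_{j≠i} q_j = 0.
Imposing symmetry (q_j = q for all j) turns Σ_{j≠i} q_j into 2q, so 228 = 8q and q = 28.5.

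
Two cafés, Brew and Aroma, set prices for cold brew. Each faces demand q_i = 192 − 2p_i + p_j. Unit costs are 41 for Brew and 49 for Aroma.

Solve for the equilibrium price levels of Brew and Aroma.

92.4, 95.6

Brew's profit: π = (p_{Brew} − 41)(192 − 2p_{Brew} + p_{Aroma}).
∂π/∂p_{Brew} = 274 − 4p_{Brew} + p_{Aroma} = 0 ⇒ p_{Brew} = 68.5 + 0.25p_{Aroma}.
Similarly p_{Aroma} = 72.5 + 0.25p_{Brew}.
Solving the two reaction functions simultaneously: (1 − (0.25)(0.25))p_{Brew} = 68.5 + 0.25·72.5, so 0.9375p_{Brew} = 86.625 and p_{Brew} = 92.4.
Then p_{Aroma} = 72.5 + 0.25·92.4 = 95.6.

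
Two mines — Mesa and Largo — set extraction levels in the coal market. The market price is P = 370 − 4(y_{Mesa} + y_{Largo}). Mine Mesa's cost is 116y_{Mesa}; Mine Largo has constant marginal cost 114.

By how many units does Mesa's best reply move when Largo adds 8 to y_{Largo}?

Mine Mesa's profit: π = y_{Mesa}(370 − 4(y_{Mesa} + y_{Largo})) − 116y_{Mesa}.
∂π/∂y_{Mesa} = 254 − 8y_{Mesa} − 4y_{Largo} = 0, so y_{Mesa} = 31.75 − 0.5y_{Largo}.
The reaction-function slope is −0.5, so an 8-unit rise in y_{Largo} moves y_{Mesa} by −0.5 × 8 = −4. Mesa's best response falls — the actions are strategic substitutes.

-4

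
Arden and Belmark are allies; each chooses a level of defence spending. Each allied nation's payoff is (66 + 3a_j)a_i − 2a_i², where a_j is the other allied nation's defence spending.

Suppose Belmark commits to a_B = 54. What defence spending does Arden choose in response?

Arden's payoff is (66 + 3a_B)a_A − 2a_A².
∂π/∂a_A = 66 + 3a_B − 4a_A = 0, so a_A = 16.5 + 0.75a_B.
At a_B = 54: a_A = 16.5 + 0.75·54 = 57.

57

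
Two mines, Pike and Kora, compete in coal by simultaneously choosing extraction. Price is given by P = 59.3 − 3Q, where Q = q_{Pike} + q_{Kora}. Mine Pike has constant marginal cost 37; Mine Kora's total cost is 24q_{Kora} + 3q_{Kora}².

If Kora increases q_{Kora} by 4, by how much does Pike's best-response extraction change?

Mine Pike's profit: π = q_{Pike}(59.3 − 3(q_{Pike} + q_{Kora})) − 37q_{Pike}.
∂π/∂q_{Pike} = 22.3 − 6q_{Pike} − 3q_{Kora} = 0, so q_{Pike} = 223/60 − 0.5q_{Kora}.
The reaction-function slope is −0.5, so a 4-unit rise in q_{Kora} moves q_{Pike} by −0.5 × 4 = −2. Pike's best response falls — the actions are strategic substitutes.

-2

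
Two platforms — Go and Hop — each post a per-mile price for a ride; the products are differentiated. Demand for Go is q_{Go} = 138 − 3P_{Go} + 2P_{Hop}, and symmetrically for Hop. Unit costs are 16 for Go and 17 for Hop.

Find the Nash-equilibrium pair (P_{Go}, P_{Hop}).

46.6875, 47.0625

Go's profit: π = (P_{Go} − 16)(138 − 3P_{Go} + 2P_{Hop}).
∂π/∂P_{Go} = 186 − 6P_{Go} + 2P_{Hop} = 0 ⇒ P_{Go} = 31 + (1/3)P_{Hop}.
Similarly P_{Hop} = 31.5 + (1/3)P_{Go}.
Plugging P_{Hop} into Go's best response: P_{Go} = 31 + (1/3)(31.5 + (1/3)P_{Go}) ⇒ (8/9)P_{Go} = 41.5, so P_{Go} = 46.6875.
Then P_{Hop} = 31.5 + (1/3)·46.6875 = 47.0625.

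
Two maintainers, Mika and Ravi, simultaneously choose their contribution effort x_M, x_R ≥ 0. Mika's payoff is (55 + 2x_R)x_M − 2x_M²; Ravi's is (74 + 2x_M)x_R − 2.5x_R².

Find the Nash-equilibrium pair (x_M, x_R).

Expanding Mika's payoff: 55x_M + 2x_Rx_M − 2x_M².
∂π/∂x_M = 55 + 2x_R − 4x_M = 0, so x_M = 13.75 + 0.5x_R.
Likewise for Ravi: x_R = 14.8 + 0.4x_M.
Substituting the second reaction function into the first: x_M = 13.75 + 0.5(14.8 + 0.4x_M), which gives 0.8x_M = 21.15 ⇒ x_M = 26.4375.
Then x_R = 14.8 + 0.4·26.4375 = 25.375.

26.4375, 25.375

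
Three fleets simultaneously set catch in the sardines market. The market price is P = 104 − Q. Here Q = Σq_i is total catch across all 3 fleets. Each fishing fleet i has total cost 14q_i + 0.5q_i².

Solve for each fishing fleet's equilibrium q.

A representative fishing fleet's profit is π_i = q_i(104 − Q) − 14q_i − 0.5q_i², with Q = q_i + Σ_{j≠i} q_j.
First-order condition: 90 − 3q_i − Σ_{j≠i} q_j = 0.
Imposing symmetry (q_j = q for all j) turns Σ_{j≠i} q_j into 2q, so 90 = 5q and q = 18.

18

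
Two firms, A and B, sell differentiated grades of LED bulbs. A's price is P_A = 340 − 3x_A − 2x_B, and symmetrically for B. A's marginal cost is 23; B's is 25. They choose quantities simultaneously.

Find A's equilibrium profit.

4740.1875

Firm A's profit: π = x_A(340 − 3x_A − 2x_B) − 23x_A.
∂π/∂x_A = 317 − 6x_A − 2x_B = 0 ⇒ x_A = 317/6 − (1/3)x_B.
Similarly x_B = 52.5 − (1/3)x_A.
Plugging x_B into A's best response: x_A = 317/6 − (1/3)(52.5 − (1/3)x_A) ⇒ (8/9)x_A = 106/3, so x_A = 39.75.
Then x_B = 52.5 − (1/3)·39.75 = 39.25.
P_A = 340 − 3·39.75 − 2·39.25 = 142.25.
Profit = (142.25 − 23)·39.75 = 4740.1875.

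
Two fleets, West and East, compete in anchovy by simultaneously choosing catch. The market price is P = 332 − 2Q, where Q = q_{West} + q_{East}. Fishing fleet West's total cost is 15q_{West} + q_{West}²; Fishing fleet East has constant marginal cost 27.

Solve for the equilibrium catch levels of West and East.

32.9, 59.8

Fishing fleet West's profit: π = q_{West}(332 − 2(q_{West} + q_{East})) − 15q_{West} − q_{West}².
∂π/∂q_{West} = 317 − 6q_{West} − 2q_{East} = 0, so q_{West} = 317/6 − (1/3)q_{East}.
For East: ∂π/∂q_{East} = 305 − 4q_{East} − 2q_{West} = 0 ⇒ q_{East} = 76.25 − 0.5q_{West}.
Plugging q_{East} into West's best response: q_{West} = 317/6 − (1/3)(76.25 − 0.5q_{West}) ⇒ (5/6)q_{West} = 329/12, so q_{West} = 32.9.
Then q_{East} = 76.25 − 0.5·32.9 = 59.8.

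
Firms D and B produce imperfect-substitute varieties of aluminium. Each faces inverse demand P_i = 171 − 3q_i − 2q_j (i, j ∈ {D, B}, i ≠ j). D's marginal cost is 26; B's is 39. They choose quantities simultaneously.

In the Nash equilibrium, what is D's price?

82.8125

Firm D's profit: π = q_D(171 − 3q_D − 2q_B) − 26q_D.
∂π/∂q_D = 145 − 6q_D − 2q_B = 0 ⇒ q_D = 145/6 − (1/3)q_B.
Similarly q_B = 22 − (1/3)q_D.
Plugging q_B into D's best response: q_D = 145/6 − (1/3)(22 − (1/3)q_D) ⇒ (8/9)q_D = 101/6, so q_D = 18.9375.
Then q_B = 22 − (1/3)·18.9375 = 15.6875.
P_D = 171 − 3·18.9375 − 2·15.6875 = 82.8125.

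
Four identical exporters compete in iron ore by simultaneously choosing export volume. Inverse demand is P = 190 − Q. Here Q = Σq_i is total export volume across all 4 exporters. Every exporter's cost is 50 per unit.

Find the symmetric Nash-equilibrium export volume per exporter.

A representative exporter's profit is π_i = q_i(190 − Q) − 50q_i, with Q = q_i + Σ_{j≠i} q_j.
First-order condition: 140 − 2q_i − Σ_{j≠i} q_j = 0.
With identical exporters, set every q_j = q: then 140 − 2q − 3q = 0, i.e. q = 140/5 = 28.

28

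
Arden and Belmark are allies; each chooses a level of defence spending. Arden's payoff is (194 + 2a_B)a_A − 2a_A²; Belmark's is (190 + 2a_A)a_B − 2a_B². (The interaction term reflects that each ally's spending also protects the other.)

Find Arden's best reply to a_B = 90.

Expanding Arden's payoff: 194a_A + 2a_Ba_A − 2a_A².
∂π/∂a_A = 194 + 2a_B − 4a_A = 0, so a_A = 48.5 + 0.5a_B.
At a_B = 90: a_A = 48.5 + 0.5·90 = 93.5.

93.5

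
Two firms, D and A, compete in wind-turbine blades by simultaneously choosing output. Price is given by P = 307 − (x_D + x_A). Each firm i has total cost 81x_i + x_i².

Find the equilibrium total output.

90.4

Firm D's profit: π = x_D(307 − (x_D + x_A)) − 81x_D − x_D².
∂π/∂x_D = 226 − 4x_D − x_A = 0, so x_D = 56.5 − 0.25x_A.
The game is symmetric, so in equilibrium x_A = x_D: the reaction function gives 1.25x_D = 56.5, hence x_D = 45.2.
Total output: 45.2 + 45.2 = 90.4.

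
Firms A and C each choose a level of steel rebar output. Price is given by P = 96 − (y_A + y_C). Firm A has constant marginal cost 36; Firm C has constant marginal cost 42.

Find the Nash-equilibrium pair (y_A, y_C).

22, 16

Firm A's profit: π = y_A(96 − (y_A + y_C)) − 36y_A.
∂π/∂y_A = 60 − 2y_A − y_C = 0, so y_A = 30 − 0.5y_C.
By the same steps for C: y_C = 27 − 0.5y_A.
Plugging y_C into A's best response: y_A = 30 − 0.5(27 − 0.5y_A) ⇒ 0.75y_A = 16.5, so y_A = 22.
Then y_C = 27 − 0.5·22 = 16.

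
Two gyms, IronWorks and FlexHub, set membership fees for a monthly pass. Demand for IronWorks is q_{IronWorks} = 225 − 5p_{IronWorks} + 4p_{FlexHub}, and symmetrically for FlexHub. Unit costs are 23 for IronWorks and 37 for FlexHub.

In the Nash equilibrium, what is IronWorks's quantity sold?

IronWorks's profit: π = (p_{IronWorks} − 23)(225 − 5p_{IronWorks} + 4p_{FlexHub}).
∂π/∂p_{IronWorks} = 340 − 10p_{IronWorks} + 4p_{FlexHub} = 0 ⇒ p_{IronWorks} = 34 + 0.4p_{FlexHub}.
Similarly p_{FlexHub} = 41 + 0.4p_{IronWorks}.
Plugging p_{FlexHub} into IronWorks's best response: p_{IronWorks} = 34 + 0.4(41 + 0.4p_{IronWorks}) ⇒ 0.84p_{IronWorks} = 50.4, so p_{IronWorks} = 60.
Then p_{FlexHub} = 41 + 0.4·60 = 65.
q_{IronWorks} = 225 − 5·60 + 4·65 = 185.

185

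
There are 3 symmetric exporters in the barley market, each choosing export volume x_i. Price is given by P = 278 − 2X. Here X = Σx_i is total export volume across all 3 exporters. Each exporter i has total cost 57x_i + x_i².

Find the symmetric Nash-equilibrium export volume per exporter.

22.1

A representative exporter's profit is π_i = x_i(278 − 2X) − 57x_i − x_i², with X = x_i + Σ_{j≠i} x_j.
First-order condition: 221 − 6x_i − 2Σ_{j≠i} x_j = 0.
In a symmetric equilibrium every exporter chooses the same x, so Σ_{j≠i} x_j = 2x. The condition becomes 221 − 10x = 0, giving x = 221/10 = 22.1.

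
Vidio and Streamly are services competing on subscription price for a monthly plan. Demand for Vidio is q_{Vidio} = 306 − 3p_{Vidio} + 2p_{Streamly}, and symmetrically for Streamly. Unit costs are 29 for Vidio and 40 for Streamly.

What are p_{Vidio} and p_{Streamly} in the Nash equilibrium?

Vidio's profit: π = (p_{Vidio} − 29)(306 − 3p_{Vidio} + 2p_{Streamly}).
∂π/∂p_{Vidio} = 393 − 6p_{Vidio} + 2p_{Streamly} = 0 ⇒ p_{Vidio} = 65.5 + (1/3)p_{Streamly}.
Similarly p_{Streamly} = 71 + (1/3)p_{Vidio}.
Plugging p_{Streamly} into Vidio's best response: p_{Vidio} = 65.5 + (1/3)(71 + (1/3)p_{Vidio}) ⇒ (8/9)p_{Vidio} = 535/6, so p_{Vidio} = 100.3125.
Then p_{Streamly} = 71 + (1/3)·100.3125 = 104.4375.

100.3125, 104.4375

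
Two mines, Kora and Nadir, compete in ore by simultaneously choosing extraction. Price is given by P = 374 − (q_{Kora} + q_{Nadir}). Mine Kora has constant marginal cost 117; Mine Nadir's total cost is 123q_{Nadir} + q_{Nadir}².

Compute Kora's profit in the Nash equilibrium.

Mine Kora's profit: π = q_{Kora}(374 − (q_{Kora} + q_{Nadir})) − 117q_{Kora}.
∂π/∂q_{Kora} = 257 − 2q_{Kora} − q_{Nadir} = 0, so q_{Kora} = 128.5 − 0.5q_{Nadir}.
For Nadir: ∂π/∂q_{Nadir} = 251 − 4q_{Nadir} − q_{Kora} = 0 ⇒ q_{Nadir} = 62.75 − 0.25q_{Kora}.
Solving the two reaction functions simultaneously: (1 − (−0.5)(−0.25))q_{Kora} = 128.5 − 0.5·62.75, so 0.875q_{Kora} = 97.125 and q_{Kora} = 111.
Then q_{Nadir} = 62.75 − 0.25·111 = 35.
Price P = 374 − 146 = 228.
Kora's profit: (228 − 117)·111 = 12321.

12321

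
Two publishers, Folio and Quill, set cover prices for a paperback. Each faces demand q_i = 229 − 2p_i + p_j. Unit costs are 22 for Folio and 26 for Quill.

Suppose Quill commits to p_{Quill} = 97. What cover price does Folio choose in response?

Folio's profit: π = (p_{Folio} − 22)(229 − 2p_{Folio} + p_{Quill}).
∂π/∂p_{Folio} = 273 − 4p_{Folio} + p_{Quill} = 0 ⇒ p_{Folio} = 68.25 + 0.25p_{Quill}.
At p_{Quill} = 97: p_{Folio} = 68.25 + 0.25·97 = 92.5.

92.5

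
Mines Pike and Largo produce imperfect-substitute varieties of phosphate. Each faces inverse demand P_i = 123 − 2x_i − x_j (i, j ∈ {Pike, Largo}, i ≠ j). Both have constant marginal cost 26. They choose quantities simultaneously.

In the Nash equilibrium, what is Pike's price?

64.8

Mine Pike's profit: π = x_{Pike}(123 − 2x_{Pike} − x_{Largo}) − 26x_{Pike}.
∂π/∂x_{Pike} = 97 − 4x_{Pike} − x_{Largo} = 0 ⇒ x_{Pike} = 24.25 − 0.25x_{Largo}.
Setting x_{Pike} = x_{Largo} in the reaction function: x_{Pike} = 24.25 − 0.25x_{Pike}, so x_{Pike} = 24.25 / 1.25 = 19.4.
P_{Pike} = 123 − 2·19.4 − 19.4 = 64.8.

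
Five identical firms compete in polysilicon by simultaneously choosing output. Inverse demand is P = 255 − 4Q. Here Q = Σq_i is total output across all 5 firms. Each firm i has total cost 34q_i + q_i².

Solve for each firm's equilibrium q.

8.5

A representative firm's profit is π_i = q_i(255 − 4Q) − 34q_i − q_i², with Q = q_i + Σ_{j≠i} q_j.
First-order condition: 221 − 10q_i − 4Σ_{j≠i} q_j = 0.
In a symmetric equilibrium every firm chooses the same q, so Σ_{j≠i} q_j = 4q. The condition becomes 221 − 26q = 0, giving q = 221/26 = 8.5.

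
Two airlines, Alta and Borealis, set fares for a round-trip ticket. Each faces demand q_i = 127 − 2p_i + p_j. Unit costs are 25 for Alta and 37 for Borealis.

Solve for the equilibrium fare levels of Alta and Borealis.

60.6, 65.4

Alta's profit: π = (p_{Alta} − 25)(127 − 2p_{Alta} + p_{Borealis}).
∂π/∂p_{Alta} = 177 − 4p_{Alta} + p_{Borealis} = 0 ⇒ p_{Alta} = 44.25 + 0.25p_{Borealis}.
Similarly p_{Borealis} = 50.25 + 0.25p_{Alta}.
Substituting the second reaction function into the first: p_{Alta} = 44.25 + 0.25(50.25 + 0.25p_{Alta}), which gives 0.9375p_{Alta} = 56.8125 ⇒ p_{Alta} = 60.6.
Then p_{Borealis} = 50.25 + 0.25·60.6 = 65.4.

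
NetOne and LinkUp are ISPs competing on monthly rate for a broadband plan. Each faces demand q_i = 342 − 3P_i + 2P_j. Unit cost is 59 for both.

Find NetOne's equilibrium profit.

15016.6875

NetOne's profit: π = (P_{NetOne} − 59)(342 − 3P_{NetOne} + 2P_{LinkUp}).
∂π/∂P_{NetOne} = 519 − 6P_{NetOne} + 2P_{LinkUp} = 0 ⇒ P_{NetOne} = 86.5 + (1/3)P_{LinkUp}.
Setting P_{NetOne} = P_{LinkUp} in the reaction function: P_{NetOne} = 86.5 + (1/3)P_{NetOne}, so P_{NetOne} = 86.5 / (2/3) = 129.75.
q_{NetOne} = 342 − 3·129.75 + 2·129.75 = 212.25.
Profit = (129.75 − 59)·212.25 = 15016.6875.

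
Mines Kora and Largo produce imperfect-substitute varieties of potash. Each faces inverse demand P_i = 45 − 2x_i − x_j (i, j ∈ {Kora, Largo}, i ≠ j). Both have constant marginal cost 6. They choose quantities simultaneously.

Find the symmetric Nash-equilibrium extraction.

Mine Kora's profit: π = x_{Kora}(45 − 2x_{Kora} − x_{Largo}) − 6x_{Kora}.
∂π/∂x_{Kora} = 39 − 4x_{Kora} − x_{Largo} = 0 ⇒ x_{Kora} = 9.75 − 0.25x_{Largo}.
The game is symmetric, so in equilibrium x_{Largo} = x_{Kora}: the reaction function gives 1.25x_{Kora} = 9.75, hence x_{Kora} = 7.8.

7.8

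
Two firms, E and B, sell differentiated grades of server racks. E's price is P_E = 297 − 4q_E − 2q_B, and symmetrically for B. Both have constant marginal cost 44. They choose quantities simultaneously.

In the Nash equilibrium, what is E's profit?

Firm E's profit: π = q_E(297 − 4q_E − 2q_B) − 44q_E.
∂π/∂q_E = 253 − 8q_E − 2q_B = 0 ⇒ q_E = 31.625 − 0.25q_B.
Setting q_E = q_B in the reaction function: q_E = 31.625 − 0.25q_E, so q_E = 31.625 / 1.25 = 25.3.
P_E = 297 − 4·25.3 − 2·25.3 = 145.2.
Profit = (145.2 − 44)·25.3 = 2560.36.

2560.36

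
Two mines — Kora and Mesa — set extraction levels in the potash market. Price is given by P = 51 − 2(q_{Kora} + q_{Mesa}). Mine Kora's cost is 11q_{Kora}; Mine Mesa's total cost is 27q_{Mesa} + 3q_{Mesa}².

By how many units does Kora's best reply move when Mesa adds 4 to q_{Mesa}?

Mine Kora's profit: π = q_{Kora}(51 − 2(q_{Kora} + q_{Mesa})) − 11q_{Kora}.
∂π/∂q_{Kora} = 40 − 4q_{Kora} − 2q_{Mesa} = 0, so q_{Kora} = 10 − 0.5q_{Mesa}.
The reaction-function slope is −0.5, so a 4-unit rise in q_{Mesa} moves q_{Kora} by −0.5 × 4 = −2. Kora's best response falls — the actions are strategic substitutes.

-2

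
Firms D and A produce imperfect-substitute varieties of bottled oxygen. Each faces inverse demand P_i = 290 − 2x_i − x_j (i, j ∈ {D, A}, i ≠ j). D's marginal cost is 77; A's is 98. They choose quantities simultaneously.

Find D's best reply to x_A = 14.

49.75

Firm D's profit: π = x_D(290 − 2x_D − x_A) − 77x_D.
∂π/∂x_D = 213 − 4x_D − x_A = 0 ⇒ x_D = 53.25 − 0.25x_A.
At x_A = 14: x_D = 53.25 − 0.25·14 = 49.75.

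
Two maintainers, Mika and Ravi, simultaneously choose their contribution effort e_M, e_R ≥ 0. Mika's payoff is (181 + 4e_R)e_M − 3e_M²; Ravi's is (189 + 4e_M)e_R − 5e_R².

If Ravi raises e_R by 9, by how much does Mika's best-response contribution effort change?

6

Expanding Mika's payoff: 181e_M + 4e_Re_M − 3e_M².
∂π/∂e_M = 181 + 4e_R − 6e_M = 0, so e_M = 181/6 + (2/3)e_R.
The reaction-function slope is 2/3, so a 9-unit rise in e_R moves e_M by 2/3 × 9 = 6. Mika's best response rises — the actions are strategic complements.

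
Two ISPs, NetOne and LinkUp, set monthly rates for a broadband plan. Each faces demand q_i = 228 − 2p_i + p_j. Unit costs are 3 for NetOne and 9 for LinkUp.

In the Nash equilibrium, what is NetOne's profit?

NetOne's profit: π = (p_{NetOne} − 3)(228 − 2p_{NetOne} + p_{LinkUp}).
∂π/∂p_{NetOne} = 234 − 4p_{NetOne} + p_{LinkUp} = 0 ⇒ p_{NetOne} = 58.5 + 0.25p_{LinkUp}.
Similarly p_{LinkUp} = 61.5 + 0.25p_{NetOne}.
Solving the two reaction functions simultaneously: (1 − (0.25)(0.25))p_{NetOne} = 58.5 + 0.25·61.5, so 0.9375p_{NetOne} = 73.875 and p_{NetOne} = 78.8.
Then p_{LinkUp} = 61.5 + 0.25·78.8 = 81.2.
q_{NetOne} = 228 − 2·78.8 + 81.2 = 151.6.
Profit = (78.8 − 3)·151.6 = 11491.28.

11491.28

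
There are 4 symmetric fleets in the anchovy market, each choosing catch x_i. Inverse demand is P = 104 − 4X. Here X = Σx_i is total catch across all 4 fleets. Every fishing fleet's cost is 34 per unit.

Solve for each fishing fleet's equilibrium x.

A representative fishing fleet's profit is π_i = x_i(104 − 4X) − 34x_i, with X = x_i + Σ_{j≠i} x_j.
First-order condition: 70 − 8x_i − 4Σ_{j≠i} x_j = 0.
Imposing symmetry (x_j = x for all j) turns Σ_{j≠i} x_j into 3x, so 70 = 20x and x = 3.5.

3.5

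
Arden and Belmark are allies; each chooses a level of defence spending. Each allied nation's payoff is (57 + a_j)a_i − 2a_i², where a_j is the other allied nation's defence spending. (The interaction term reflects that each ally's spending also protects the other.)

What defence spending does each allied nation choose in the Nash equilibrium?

19

Arden's payoff is (57 + a_B)a_A − 2a_A².
∂π/∂a_A = 57 + a_B − 4a_A = 0, so a_A = 14.25 + 0.25a_B.
By symmetry a_B = a_A; substituting into the reaction function, 0.75a_A = 14.25 and a_A = 19.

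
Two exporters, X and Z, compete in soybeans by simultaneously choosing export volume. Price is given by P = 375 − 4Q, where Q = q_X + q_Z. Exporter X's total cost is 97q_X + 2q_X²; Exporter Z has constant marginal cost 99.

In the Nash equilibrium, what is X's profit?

Exporter X's profit: π = q_X(375 − 4(q_X + q_Z)) − 97q_X − 2q_X².
∂π/∂q_X = 278 − 12q_X − 4q_Z = 0, so q_X = 139/6 − (1/3)q_Z.
For Z: ∂π/∂q_Z = 276 − 8q_Z − 4q_X = 0 ⇒ q_Z = 34.5 − 0.5q_X.
Substituting the second reaction function into the first: q_X = 139/6 − (1/3)(34.5 − 0.5q_X), which gives (5/6)q_X = 35/3 ⇒ q_X = 14.
Then q_Z = 34.5 − 0.5·14 = 27.5.
Price P = 375 − 4·41.5 = 209.
X's profit: (209 − 97)·14 − 2(14)² = 1176.

1176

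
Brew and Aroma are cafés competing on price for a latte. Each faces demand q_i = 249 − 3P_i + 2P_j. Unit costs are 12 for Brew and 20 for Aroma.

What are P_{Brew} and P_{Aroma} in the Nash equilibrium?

72.75, 75.75

Brew's profit: π = (P_{Brew} − 12)(249 − 3P_{Brew} + 2P_{Aroma}).
∂π/∂P_{Brew} = 285 − 6P_{Brew} + 2P_{Aroma} = 0 ⇒ P_{Brew} = 47.5 + (1/3)P_{Aroma}.
Similarly P_{Aroma} = 51.5 + (1/3)P_{Brew}.
Substituting the second reaction function into the first: P_{Brew} = 47.5 + (1/3)(51.5 + (1/3)P_{Brew}), which gives (8/9)P_{Brew} = 194/3 ⇒ P_{Brew} = 72.75.
Then P_{Aroma} = 51.5 + (1/3)·72.75 = 75.75.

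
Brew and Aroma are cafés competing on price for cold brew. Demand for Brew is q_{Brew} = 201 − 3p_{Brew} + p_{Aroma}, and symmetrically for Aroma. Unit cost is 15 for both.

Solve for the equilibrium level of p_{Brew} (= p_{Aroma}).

49.2

Brew's profit: π = (p_{Brew} − 15)(201 − 3p_{Brew} + p_{Aroma}).
∂π/∂p_{Brew} = 246 − 6p_{Brew} + p_{Aroma} = 0 ⇒ p_{Brew} = 41 + (1/6)p_{Aroma}.
Setting p_{Brew} = p_{Aroma} in the reaction function: p_{Brew} = 41 + (1/6)p_{Brew}, so p_{Brew} = 41 / (5/6) = 49.2.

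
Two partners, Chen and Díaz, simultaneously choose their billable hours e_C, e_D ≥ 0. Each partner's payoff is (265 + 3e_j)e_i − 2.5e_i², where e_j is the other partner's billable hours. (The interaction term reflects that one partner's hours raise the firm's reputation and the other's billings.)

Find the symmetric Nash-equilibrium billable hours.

Chen's payoff is (265 + 3e_D)e_C − 2.5e_C².
∂π/∂e_C = 265 + 3e_D − 5e_C = 0, so e_C = 53 + 0.6e_D.
Setting e_C = e_D in the reaction function: e_C = 53 + 0.6e_C, so e_C = 53 / 0.4 = 132.5.

132.5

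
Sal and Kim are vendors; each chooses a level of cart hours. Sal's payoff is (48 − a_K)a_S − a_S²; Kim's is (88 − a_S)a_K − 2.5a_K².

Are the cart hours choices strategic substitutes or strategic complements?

strategic substitutes

Expanding Sal's payoff: 48a_S − a_Ka_S − a_S².
∂π/∂a_S = 48 − a_K − 2a_S = 0, so a_S = 24 − 0.5a_K.
The best-response slope da_S/da_K = −0.5 < 0: the reaction function is downward-sloping, so the choices are strategic substitutes.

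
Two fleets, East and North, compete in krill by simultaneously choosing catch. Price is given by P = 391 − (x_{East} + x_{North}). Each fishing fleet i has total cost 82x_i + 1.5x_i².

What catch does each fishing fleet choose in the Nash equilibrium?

Fishing fleet East's profit: π = x_{East}(391 − (x_{East} + x_{North})) − 82x_{East} − 1.5x_{East}².
∂π/∂x_{East} = 309 − 5x_{East} − x_{North} = 0, so x_{East} = 61.8 − 0.2x_{North}.
By symmetry x_{North} = x_{East}; substituting into the reaction function, 1.2x_{East} = 61.8 and x_{East} = 51.5.

51.5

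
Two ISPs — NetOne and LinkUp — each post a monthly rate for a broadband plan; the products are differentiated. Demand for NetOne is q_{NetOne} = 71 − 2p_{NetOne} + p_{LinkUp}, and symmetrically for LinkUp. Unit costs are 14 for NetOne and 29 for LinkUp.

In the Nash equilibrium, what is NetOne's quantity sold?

NetOne's profit: π = (p_{NetOne} − 14)(71 − 2p_{NetOne} + p_{LinkUp}).
∂π/∂p_{NetOne} = 99 − 4p_{NetOne} + p_{LinkUp} = 0 ⇒ p_{NetOne} = 24.75 + 0.25p_{LinkUp}.
Similarly p_{LinkUp} = 32.25 + 0.25p_{NetOne}.
Solving the two reaction functions simultaneously: (1 − (0.25)(0.25))p_{NetOne} = 24.75 + 0.25·32.25, so 0.9375p_{NetOne} = 32.8125 and p_{NetOne} = 35.
Then p_{LinkUp} = 32.25 + 0.25·35 = 41.
q_{NetOne} = 71 − 2·35 + 41 = 42.

42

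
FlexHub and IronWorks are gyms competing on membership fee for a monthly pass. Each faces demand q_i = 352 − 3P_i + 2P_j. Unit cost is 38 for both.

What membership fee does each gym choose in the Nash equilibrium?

116.5

FlexHub's profit: π = (P_{FlexHub} − 38)(352 − 3P_{FlexHub} + 2P_{IronWorks}).
∂π/∂P_{FlexHub} = 466 − 6P_{FlexHub} + 2P_{IronWorks} = 0 ⇒ P_{FlexHub} = 233/3 + (1/3)P_{IronWorks}.
Setting P_{FlexHub} = P_{IronWorks} in the reaction function: P_{FlexHub} = 233/3 + (1/3)P_{FlexHub}, so P_{FlexHub} = (233/3) / (2/3) = 116.5.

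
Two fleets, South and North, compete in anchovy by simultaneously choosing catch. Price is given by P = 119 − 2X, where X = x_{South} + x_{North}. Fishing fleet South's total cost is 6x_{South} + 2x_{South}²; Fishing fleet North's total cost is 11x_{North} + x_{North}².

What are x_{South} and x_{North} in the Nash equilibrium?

10.5, 14.5

Fishing fleet South's profit: π = x_{South}(119 − 2(x_{South} + x_{North})) − 6x_{South} − 2x_{South}².
∂π/∂x_{South} = 113 − 8x_{South} − 2x_{North} = 0, so x_{South} = 14.125 − 0.25x_{North}.
For North: ∂π/∂x_{North} = 108 − 6x_{North} − 2x_{South} = 0 ⇒ x_{North} = 18 − (1/3)x_{South}.
Plugging x_{North} into South's best response: x_{South} = 14.125 − 0.25(18 − (1/3)x_{South}) ⇒ (11/12)x_{South} = 9.625, so x_{South} = 10.5.
Then x_{North} = 18 − (1/3)·10.5 = 14.5.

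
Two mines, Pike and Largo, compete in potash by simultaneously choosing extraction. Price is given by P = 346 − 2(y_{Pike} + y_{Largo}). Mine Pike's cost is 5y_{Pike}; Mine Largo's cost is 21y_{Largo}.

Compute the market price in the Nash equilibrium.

Mine Pike's profit: π = y_{Pike}(346 − 2(y_{Pike} + y_{Largo})) − 5y_{Pike}.
∂π/∂y_{Pike} = 341 − 4y_{Pike} − 2y_{Largo} = 0, so y_{Pike} = 85.25 − 0.5y_{Largo}.
By the same steps for Largo: y_{Largo} = 81.25 − 0.5y_{Pike}.
Solving the two reaction functions simultaneously: (1 − (−0.5)(−0.5))y_{Pike} = 85.25 − 0.5·81.25, so 0.75y_{Pike} = 44.625 and y_{Pike} = 59.5.
Then y_{Largo} = 81.25 − 0.5·59.5 = 51.5.
Equilibrium price: P = 346 − 2·111 = 124.

124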